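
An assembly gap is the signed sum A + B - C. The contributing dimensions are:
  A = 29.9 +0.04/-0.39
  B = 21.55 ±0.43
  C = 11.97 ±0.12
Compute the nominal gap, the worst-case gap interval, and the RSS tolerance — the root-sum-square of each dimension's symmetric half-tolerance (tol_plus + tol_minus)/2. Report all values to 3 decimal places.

nominal=39.480 wc=[38.540,40.070] rss=0.496

Stack each dimension's contribution:
  +A: nom +29.900 → Σnom=29.900; wc +0.040/-0.390 → slack +0.040/-0.390; half-tol=0.215, Σhalf²=0.046225
  +B: nom +21.550 → Σnom=51.450; wc +0.430/-0.430 → slack +0.470/-0.820; half-tol=0.430, Σhalf²=0.231125
  -C: nom -11.970 → Σnom=39.480; wc +0.120/-0.120 → slack +0.590/-0.940; half-tol=0.120, Σhalf²=0.245525
Nominal = 39.480. Worst-case = [39.480 - 0.940, 39.480 + 0.590] = [38.540, 40.070]. RSS = √0.245525 = 0.496.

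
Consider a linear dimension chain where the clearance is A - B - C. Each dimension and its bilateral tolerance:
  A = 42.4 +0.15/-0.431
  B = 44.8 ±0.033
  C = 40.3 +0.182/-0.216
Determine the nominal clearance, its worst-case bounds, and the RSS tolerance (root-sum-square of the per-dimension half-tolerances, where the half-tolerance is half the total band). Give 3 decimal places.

Stack each dimension's contribution:
  +A: nom +42.400 → Σnom=42.400; wc +0.150/-0.431 → slack +0.150/-0.431; half-tol=0.290, Σhalf²=0.084390
  -B: nom -44.800 → Σnom=-2.400; wc +0.033/-0.033 → slack +0.183/-0.464; half-tol=0.033, Σhalf²=0.085479
  -C: nom -40.300 → Σnom=-42.700; wc +0.216/-0.182 → slack +0.399/-0.646; half-tol=0.199, Σhalf²=0.125080
Nominal = -42.700. Worst-case = [-42.700 - 0.646, -42.700 + 0.399] = [-43.346, -42.301]. RSS = √0.125080 = 0.354.

nominal=-42.700 wc=[-43.346,-42.301] rss=0.354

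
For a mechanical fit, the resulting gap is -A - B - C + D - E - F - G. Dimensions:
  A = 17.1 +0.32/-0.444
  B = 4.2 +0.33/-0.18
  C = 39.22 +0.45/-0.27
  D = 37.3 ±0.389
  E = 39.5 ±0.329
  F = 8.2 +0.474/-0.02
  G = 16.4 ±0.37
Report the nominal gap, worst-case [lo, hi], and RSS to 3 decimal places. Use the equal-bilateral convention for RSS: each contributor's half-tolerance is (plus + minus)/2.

nominal=-87.320 wc=[-89.982,-85.318] rss=0.893

Stack each dimension's contribution:
  -A: nom -17.100 → Σnom=-17.100; wc +0.444/-0.320 → slack +0.444/-0.320; half-tol=0.382, Σhalf²=0.145924
  -B: nom -4.200 → Σnom=-21.300; wc +0.180/-0.330 → slack +0.624/-0.650; half-tol=0.255, Σhalf²=0.210949
  -C: nom -39.220 → Σnom=-60.520; wc +0.270/-0.450 → slack +0.894/-1.100; half-tol=0.360, Σhalf²=0.340549
  +D: nom +37.300 → Σnom=-23.220; wc +0.389/-0.389 → slack +1.283/-1.489; half-tol=0.389, Σhalf²=0.491870
  -E: nom -39.500 → Σnom=-62.720; wc +0.329/-0.329 → slack +1.612/-1.818; half-tol=0.329, Σhalf²=0.600111
  -F: nom -8.200 → Σnom=-70.920; wc +0.020/-0.474 → slack +1.632/-2.292; half-tol=0.247, Σhalf²=0.661120
  -G: nom -16.400 → Σnom=-87.320; wc +0.370/-0.370 → slack +2.002/-2.662; half-tol=0.370, Σhalf²=0.798020
Nominal = -87.320. Worst-case = [-87.320 - 2.662, -87.320 + 2.002] = [-89.982, -85.318]. RSS = √0.798020 = 0.893.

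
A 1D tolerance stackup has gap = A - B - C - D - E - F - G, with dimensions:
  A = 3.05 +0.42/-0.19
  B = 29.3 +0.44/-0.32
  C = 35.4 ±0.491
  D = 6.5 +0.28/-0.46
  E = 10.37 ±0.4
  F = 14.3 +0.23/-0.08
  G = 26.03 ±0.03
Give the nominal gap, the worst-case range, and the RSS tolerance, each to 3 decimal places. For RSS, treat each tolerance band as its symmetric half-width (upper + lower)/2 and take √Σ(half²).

Stack each dimension's contribution:
  +A: nom +3.050 → Σnom=3.050; wc +0.420/-0.190 → slack +0.420/-0.190; half-tol=0.305, Σhalf²=0.093025
  -B: nom -29.300 → Σnom=-26.250; wc +0.320/-0.440 → slack +0.740/-0.630; half-tol=0.380, Σhalf²=0.237425
  -C: nom -35.400 → Σnom=-61.650; wc +0.491/-0.491 → slack +1.231/-1.121; half-tol=0.491, Σhalf²=0.478506
  -D: nom -6.500 → Σnom=-68.150; wc +0.460/-0.280 → slack +1.691/-1.401; half-tol=0.370, Σhalf²=0.615406
  -E: nom -10.370 → Σnom=-78.520; wc +0.400/-0.400 → slack +2.091/-1.801; half-tol=0.400, Σhalf²=0.775406
  -F: nom -14.300 → Σnom=-92.820; wc +0.080/-0.230 → slack +2.171/-2.031; half-tol=0.155, Σhalf²=0.799431
  -G: nom -26.030 → Σnom=-118.850; wc +0.030/-0.030 → slack +2.201/-2.061; half-tol=0.030, Σhalf²=0.800331
Nominal = -118.850. Worst-case = [-118.850 - 2.061, -118.850 + 2.201] = [-120.911, -116.649]. RSS = √0.800331 = 0.895.

nominal=-118.850 wc=[-120.911,-116.649] rss=0.895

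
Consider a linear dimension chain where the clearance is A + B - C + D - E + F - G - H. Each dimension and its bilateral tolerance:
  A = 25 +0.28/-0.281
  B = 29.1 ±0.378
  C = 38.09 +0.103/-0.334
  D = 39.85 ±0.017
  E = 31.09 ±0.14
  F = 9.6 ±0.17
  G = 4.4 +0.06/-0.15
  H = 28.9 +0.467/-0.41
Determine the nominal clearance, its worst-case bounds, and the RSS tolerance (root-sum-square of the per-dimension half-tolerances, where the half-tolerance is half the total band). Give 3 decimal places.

Stack each dimension's contribution:
  +A: nom +25.000 → Σnom=25.000; wc +0.280/-0.281 → slack +0.280/-0.281; half-tol=0.281, Σhalf²=0.078680
  +B: nom +29.100 → Σnom=54.100; wc +0.378/-0.378 → slack +0.658/-0.659; half-tol=0.378, Σhalf²=0.221564
  -C: nom -38.090 → Σnom=16.010; wc +0.334/-0.103 → slack +0.992/-0.762; half-tol=0.218, Σhalf²=0.269307
  +D: nom +39.850 → Σnom=55.860; wc +0.017/-0.017 → slack +1.009/-0.779; half-tol=0.017, Σhalf²=0.269595
  -E: nom -31.090 → Σnom=24.770; wc +0.140/-0.140 → slack +1.149/-0.919; half-tol=0.140, Σhalf²=0.289195
  +F: nom +9.600 → Σnom=34.370; wc +0.170/-0.170 → slack +1.319/-1.089; half-tol=0.170, Σhalf²=0.318095
  -G: nom -4.400 → Σnom=29.970; wc +0.150/-0.060 → slack +1.469/-1.149; half-tol=0.105, Σhalf²=0.329120
  -H: nom -28.900 → Σnom=1.070; wc +0.410/-0.467 → slack +1.879/-1.616; half-tol=0.439, Σhalf²=0.521403
Nominal = 1.070. Worst-case = [1.070 - 1.616, 1.070 + 1.879] = [-0.546, 2.949]. RSS = √0.521403 = 0.722.

nominal=1.070 wc=[-0.546,2.949] rss=0.722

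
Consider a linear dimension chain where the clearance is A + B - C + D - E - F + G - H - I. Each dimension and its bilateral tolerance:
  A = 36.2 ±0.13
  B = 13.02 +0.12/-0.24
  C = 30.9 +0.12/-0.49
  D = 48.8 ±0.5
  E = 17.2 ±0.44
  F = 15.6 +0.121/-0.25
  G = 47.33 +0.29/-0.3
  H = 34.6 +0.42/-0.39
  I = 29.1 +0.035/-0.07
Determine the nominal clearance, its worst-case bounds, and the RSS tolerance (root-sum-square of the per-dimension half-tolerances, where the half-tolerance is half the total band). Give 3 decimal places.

Stack each dimension's contribution:
  +A: nom +36.200 → Σnom=36.200; wc +0.130/-0.130 → slack +0.130/-0.130; half-tol=0.130, Σhalf²=0.016900
  +B: nom +13.020 → Σnom=49.220; wc +0.120/-0.240 → slack +0.250/-0.370; half-tol=0.180, Σhalf²=0.049300
  -C: nom -30.900 → Σnom=18.320; wc +0.490/-0.120 → slack +0.740/-0.490; half-tol=0.305, Σhalf²=0.142325
  +D: nom +48.800 → Σnom=67.120; wc +0.500/-0.500 → slack +1.240/-0.990; half-tol=0.500, Σhalf²=0.392325
  -E: nom -17.200 → Σnom=49.920; wc +0.440/-0.440 → slack +1.680/-1.430; half-tol=0.440, Σhalf²=0.585925
  -F: nom -15.600 → Σnom=34.320; wc +0.250/-0.121 → slack +1.930/-1.551; half-tol=0.185, Σhalf²=0.620335
  +G: nom +47.330 → Σnom=81.650; wc +0.290/-0.300 → slack +2.220/-1.851; half-tol=0.295, Σhalf²=0.707360
  -H: nom -34.600 → Σnom=47.050; wc +0.390/-0.420 → slack +2.610/-2.271; half-tol=0.405, Σhalf²=0.871385
  -I: nom -29.100 → Σnom=17.950; wc +0.070/-0.035 → slack +2.680/-2.306; half-tol=0.053, Σhalf²=0.874142
Nominal = 17.950. Worst-case = [17.950 - 2.306, 17.950 + 2.680] = [15.644, 20.630]. RSS = √0.874142 = 0.935.

nominal=17.950 wc=[15.644,20.630] rss=0.935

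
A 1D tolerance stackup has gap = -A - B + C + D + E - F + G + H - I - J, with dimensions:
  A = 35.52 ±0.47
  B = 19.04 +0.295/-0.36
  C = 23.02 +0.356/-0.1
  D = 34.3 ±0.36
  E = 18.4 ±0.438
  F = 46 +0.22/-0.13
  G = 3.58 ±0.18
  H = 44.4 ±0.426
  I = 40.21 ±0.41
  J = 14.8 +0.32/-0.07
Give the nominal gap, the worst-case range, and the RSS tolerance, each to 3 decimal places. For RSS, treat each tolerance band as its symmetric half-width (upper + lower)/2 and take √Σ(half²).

nominal=-31.870 wc=[-35.089,-28.670] rss=1.073

Stack each dimension's contribution:
  -A: nom -35.520 → Σnom=-35.520; wc +0.470/-0.470 → slack +0.470/-0.470; half-tol=0.470, Σhalf²=0.220900
  -B: nom -19.040 → Σnom=-54.560; wc +0.360/-0.295 → slack +0.830/-0.765; half-tol=0.328, Σhalf²=0.328156
  +C: nom +23.020 → Σnom=-31.540; wc +0.356/-0.100 → slack +1.186/-0.865; half-tol=0.228, Σhalf²=0.380140
  +D: nom +34.300 → Σnom=2.760; wc +0.360/-0.360 → slack +1.546/-1.225; half-tol=0.360, Σhalf²=0.509740
  +E: nom +18.400 → Σnom=21.160; wc +0.438/-0.438 → slack +1.984/-1.663; half-tol=0.438, Σhalf²=0.701584
  -F: nom -46.000 → Σnom=-24.840; wc +0.130/-0.220 → slack +2.114/-1.883; half-tol=0.175, Σhalf²=0.732209
  +G: nom +3.580 → Σnom=-21.260; wc +0.180/-0.180 → slack +2.294/-2.063; half-tol=0.180, Σhalf²=0.764609
  +H: nom +44.400 → Σnom=23.140; wc +0.426/-0.426 → slack +2.720/-2.489; half-tol=0.426, Σhalf²=0.946085
  -I: nom -40.210 → Σnom=-17.070; wc +0.410/-0.410 → slack +3.130/-2.899; half-tol=0.410, Σhalf²=1.114185
  -J: nom -14.800 → Σnom=-31.870; wc +0.070/-0.320 → slack +3.200/-3.219; half-tol=0.195, Σhalf²=1.152210
Nominal = -31.870. Worst-case = [-31.870 - 3.219, -31.870 + 3.200] = [-35.089, -28.670]. RSS = √1.152210 = 1.073.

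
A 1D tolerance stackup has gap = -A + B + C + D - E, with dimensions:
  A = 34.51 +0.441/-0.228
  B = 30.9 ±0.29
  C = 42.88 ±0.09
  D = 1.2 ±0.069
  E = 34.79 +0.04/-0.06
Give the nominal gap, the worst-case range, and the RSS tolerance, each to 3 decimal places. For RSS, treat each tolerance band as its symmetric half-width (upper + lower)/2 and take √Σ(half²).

nominal=5.680 wc=[4.750,6.417] rss=0.460

Stack each dimension's contribution:
  -A: nom -34.510 → Σnom=-34.510; wc +0.228/-0.441 → slack +0.228/-0.441; half-tol=0.335, Σhalf²=0.111890
  +B: nom +30.900 → Σnom=-3.610; wc +0.290/-0.290 → slack +0.518/-0.731; half-tol=0.290, Σhalf²=0.195990
  +C: nom +42.880 → Σnom=39.270; wc +0.090/-0.090 → slack +0.608/-0.821; half-tol=0.090, Σhalf²=0.204090
  +D: nom +1.200 → Σnom=40.470; wc +0.069/-0.069 → slack +0.677/-0.890; half-tol=0.069, Σhalf²=0.208851
  -E: nom -34.790 → Σnom=5.680; wc +0.060/-0.040 → slack +0.737/-0.930; half-tol=0.050, Σhalf²=0.211351
Nominal = 5.680. Worst-case = [5.680 - 0.930, 5.680 + 0.737] = [4.750, 6.417]. RSS = √0.211351 = 0.460.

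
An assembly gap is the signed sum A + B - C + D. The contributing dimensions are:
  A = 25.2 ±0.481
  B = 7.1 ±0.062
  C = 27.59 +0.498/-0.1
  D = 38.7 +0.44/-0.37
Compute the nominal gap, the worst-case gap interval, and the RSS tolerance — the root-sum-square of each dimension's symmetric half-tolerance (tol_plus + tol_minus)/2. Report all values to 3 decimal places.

nominal=43.410 wc=[41.999,44.493] rss=0.699

Stack each dimension's contribution:
  +A: nom +25.200 → Σnom=25.200; wc +0.481/-0.481 → slack +0.481/-0.481; half-tol=0.481, Σhalf²=0.231361
  +B: nom +7.100 → Σnom=32.300; wc +0.062/-0.062 → slack +0.543/-0.543; half-tol=0.062, Σhalf²=0.235205
  -C: nom -27.590 → Σnom=4.710; wc +0.100/-0.498 → slack +0.643/-1.041; half-tol=0.299, Σhalf²=0.324606
  +D: nom +38.700 → Σnom=43.410; wc +0.440/-0.370 → slack +1.083/-1.411; half-tol=0.405, Σhalf²=0.488631
Nominal = 43.410. Worst-case = [43.410 - 1.411, 43.410 + 1.083] = [41.999, 44.493]. RSS = √0.488631 = 0.699.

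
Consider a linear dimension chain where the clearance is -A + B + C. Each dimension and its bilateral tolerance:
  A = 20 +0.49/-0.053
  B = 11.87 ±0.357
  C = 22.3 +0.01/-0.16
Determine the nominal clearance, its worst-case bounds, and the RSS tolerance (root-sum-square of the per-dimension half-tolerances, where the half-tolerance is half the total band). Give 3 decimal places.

Stack each dimension's contribution:
  -A: nom -20.000 → Σnom=-20.000; wc +0.053/-0.490 → slack +0.053/-0.490; half-tol=0.272, Σhalf²=0.073712
  +B: nom +11.870 → Σnom=-8.130; wc +0.357/-0.357 → slack +0.410/-0.847; half-tol=0.357, Σhalf²=0.201161
  +C: nom +22.300 → Σnom=14.170; wc +0.010/-0.160 → slack +0.420/-1.007; half-tol=0.085, Σhalf²=0.208386
Nominal = 14.170. Worst-case = [14.170 - 1.007, 14.170 + 0.420] = [13.163, 14.590]. RSS = √0.208386 = 0.456.

nominal=14.170 wc=[13.163,14.590] rss=0.456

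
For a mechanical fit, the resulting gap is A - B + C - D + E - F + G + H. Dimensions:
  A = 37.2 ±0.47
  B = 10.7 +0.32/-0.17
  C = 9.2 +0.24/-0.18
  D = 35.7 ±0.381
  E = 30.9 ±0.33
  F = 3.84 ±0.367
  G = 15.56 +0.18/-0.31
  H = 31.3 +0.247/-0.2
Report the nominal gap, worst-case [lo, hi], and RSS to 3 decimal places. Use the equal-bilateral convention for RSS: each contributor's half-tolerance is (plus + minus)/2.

Stack each dimension's contribution:
  +A: nom +37.200 → Σnom=37.200; wc +0.470/-0.470 → slack +0.470/-0.470; half-tol=0.470, Σhalf²=0.220900
  -B: nom -10.700 → Σnom=26.500; wc +0.170/-0.320 → slack +0.640/-0.790; half-tol=0.245, Σhalf²=0.280925
  +C: nom +9.200 → Σnom=35.700; wc +0.240/-0.180 → slack +0.880/-0.970; half-tol=0.210, Σhalf²=0.325025
  -D: nom -35.700 → Σnom=0.000; wc +0.381/-0.381 → slack +1.261/-1.351; half-tol=0.381, Σhalf²=0.470186
  +E: nom +30.900 → Σnom=30.900; wc +0.330/-0.330 → slack +1.591/-1.681; half-tol=0.330, Σhalf²=0.579086
  -F: nom -3.840 → Σnom=27.060; wc +0.367/-0.367 → slack +1.958/-2.048; half-tol=0.367, Σhalf²=0.713775
  +G: nom +15.560 → Σnom=42.620; wc +0.180/-0.310 → slack +2.138/-2.358; half-tol=0.245, Σhalf²=0.773800
  +H: nom +31.300 → Σnom=73.920; wc +0.247/-0.200 → slack +2.385/-2.558; half-tol=0.224, Σhalf²=0.823752
Nominal = 73.920. Worst-case = [73.920 - 2.558, 73.920 + 2.385] = [71.362, 76.305]. RSS = √0.823752 = 0.908.

nominal=73.920 wc=[71.362,76.305] rss=0.908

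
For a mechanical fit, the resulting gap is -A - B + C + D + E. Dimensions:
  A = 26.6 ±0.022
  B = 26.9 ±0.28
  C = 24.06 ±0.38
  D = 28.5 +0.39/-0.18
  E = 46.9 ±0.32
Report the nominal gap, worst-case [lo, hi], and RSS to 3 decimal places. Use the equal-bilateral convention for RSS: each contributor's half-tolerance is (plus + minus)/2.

nominal=45.960 wc=[44.778,47.352] rss=0.638

Stack each dimension's contribution:
  -A: nom -26.600 → Σnom=-26.600; wc +0.022/-0.022 → slack +0.022/-0.022; half-tol=0.022, Σhalf²=0.000484
  -B: nom -26.900 → Σnom=-53.500; wc +0.280/-0.280 → slack +0.302/-0.302; half-tol=0.280, Σhalf²=0.078884
  +C: nom +24.060 → Σnom=-29.440; wc +0.380/-0.380 → slack +0.682/-0.682; half-tol=0.380, Σhalf²=0.223284
  +D: nom +28.500 → Σnom=-0.940; wc +0.390/-0.180 → slack +1.072/-0.862; half-tol=0.285, Σhalf²=0.304509
  +E: nom +46.900 → Σnom=45.960; wc +0.320/-0.320 → slack +1.392/-1.182; half-tol=0.320, Σhalf²=0.406909
Nominal = 45.960. Worst-case = [45.960 - 1.182, 45.960 + 1.392] = [44.778, 47.352]. RSS = √0.406909 = 0.638.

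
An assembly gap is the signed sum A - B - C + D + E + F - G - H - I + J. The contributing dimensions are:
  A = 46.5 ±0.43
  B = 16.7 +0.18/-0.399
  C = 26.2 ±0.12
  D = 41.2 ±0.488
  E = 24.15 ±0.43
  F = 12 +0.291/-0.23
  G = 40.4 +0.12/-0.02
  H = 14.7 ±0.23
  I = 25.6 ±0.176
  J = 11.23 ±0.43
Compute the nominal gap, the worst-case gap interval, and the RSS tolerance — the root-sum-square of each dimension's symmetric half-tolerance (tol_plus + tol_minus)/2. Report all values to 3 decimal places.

nominal=11.480 wc=[8.646,14.494] rss=1.024

Stack each dimension's contribution:
  +A: nom +46.500 → Σnom=46.500; wc +0.430/-0.430 → slack +0.430/-0.430; half-tol=0.430, Σhalf²=0.184900
  -B: nom -16.700 → Σnom=29.800; wc +0.399/-0.180 → slack +0.829/-0.610; half-tol=0.289, Σhalf²=0.268710
  -C: nom -26.200 → Σnom=3.600; wc +0.120/-0.120 → slack +0.949/-0.730; half-tol=0.120, Σhalf²=0.283110
  +D: nom +41.200 → Σnom=44.800; wc +0.488/-0.488 → slack +1.437/-1.218; half-tol=0.488, Σhalf²=0.521254
  +E: nom +24.150 → Σnom=68.950; wc +0.430/-0.430 → slack +1.867/-1.648; half-tol=0.430, Σhalf²=0.706154
  +F: nom +12.000 → Σnom=80.950; wc +0.291/-0.230 → slack +2.158/-1.878; half-tol=0.261, Σhalf²=0.774015
  -G: nom -40.400 → Σnom=40.550; wc +0.020/-0.120 → slack +2.178/-1.998; half-tol=0.070, Σhalf²=0.778915
  -H: nom -14.700 → Σnom=25.850; wc +0.230/-0.230 → slack +2.408/-2.228; half-tol=0.230, Σhalf²=0.831815
  -I: nom -25.600 → Σnom=0.250; wc +0.176/-0.176 → slack +2.584/-2.404; half-tol=0.176, Σhalf²=0.862791
  +J: nom +11.230 → Σnom=11.480; wc +0.430/-0.430 → slack +3.014/-2.834; half-tol=0.430, Σhalf²=1.047691
Nominal = 11.480. Worst-case = [11.480 - 2.834, 11.480 + 3.014] = [8.646, 14.494]. RSS = √1.047691 = 1.024.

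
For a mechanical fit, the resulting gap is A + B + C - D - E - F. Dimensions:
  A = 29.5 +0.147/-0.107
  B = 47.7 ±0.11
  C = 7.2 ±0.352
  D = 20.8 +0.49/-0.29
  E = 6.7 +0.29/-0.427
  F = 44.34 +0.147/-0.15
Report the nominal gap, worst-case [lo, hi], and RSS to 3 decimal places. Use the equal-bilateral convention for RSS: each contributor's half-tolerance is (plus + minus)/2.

nominal=12.560 wc=[11.064,14.036] rss=0.674

Stack each dimension's contribution:
  +A: nom +29.500 → Σnom=29.500; wc +0.147/-0.107 → slack +0.147/-0.107; half-tol=0.127, Σhalf²=0.016129
  +B: nom +47.700 → Σnom=77.200; wc +0.110/-0.110 → slack +0.257/-0.217; half-tol=0.110, Σhalf²=0.028229
  +C: nom +7.200 → Σnom=84.400; wc +0.352/-0.352 → slack +0.609/-0.569; half-tol=0.352, Σhalf²=0.152133
  -D: nom -20.800 → Σnom=63.600; wc +0.290/-0.490 → slack +0.899/-1.059; half-tol=0.390, Σhalf²=0.304233
  -E: nom -6.700 → Σnom=56.900; wc +0.427/-0.290 → slack +1.326/-1.349; half-tol=0.358, Σhalf²=0.432755
  -F: nom -44.340 → Σnom=12.560; wc +0.150/-0.147 → slack +1.476/-1.496; half-tol=0.148, Σhalf²=0.454807
Nominal = 12.560. Worst-case = [12.560 - 1.496, 12.560 + 1.476] = [11.064, 14.036]. RSS = √0.454807 = 0.674.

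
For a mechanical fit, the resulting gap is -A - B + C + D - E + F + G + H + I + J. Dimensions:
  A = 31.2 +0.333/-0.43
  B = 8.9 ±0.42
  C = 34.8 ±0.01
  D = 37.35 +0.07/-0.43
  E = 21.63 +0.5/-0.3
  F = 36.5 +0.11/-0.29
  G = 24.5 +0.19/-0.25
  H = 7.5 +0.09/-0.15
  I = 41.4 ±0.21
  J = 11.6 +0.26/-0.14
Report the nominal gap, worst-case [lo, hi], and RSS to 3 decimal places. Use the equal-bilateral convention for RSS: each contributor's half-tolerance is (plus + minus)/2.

Stack each dimension's contribution:
  -A: nom -31.200 → Σnom=-31.200; wc +0.430/-0.333 → slack +0.430/-0.333; half-tol=0.382, Σhalf²=0.145542
  -B: nom -8.900 → Σnom=-40.100; wc +0.420/-0.420 → slack +0.850/-0.753; half-tol=0.420, Σhalf²=0.321942
  +C: nom +34.800 → Σnom=-5.300; wc +0.010/-0.010 → slack +0.860/-0.763; half-tol=0.010, Σhalf²=0.322042
  +D: nom +37.350 → Σnom=32.050; wc +0.070/-0.430 → slack +0.930/-1.193; half-tol=0.250, Σhalf²=0.384542
  -E: nom -21.630 → Σnom=10.420; wc +0.300/-0.500 → slack +1.230/-1.693; half-tol=0.400, Σhalf²=0.544542
  +F: nom +36.500 → Σnom=46.920; wc +0.110/-0.290 → slack +1.340/-1.983; half-tol=0.200, Σhalf²=0.584542
  +G: nom +24.500 → Σnom=71.420; wc +0.190/-0.250 → slack +1.530/-2.233; half-tol=0.220, Σhalf²=0.632942
  +H: nom +7.500 → Σnom=78.920; wc +0.090/-0.150 → slack +1.620/-2.383; half-tol=0.120, Σhalf²=0.647342
  +I: nom +41.400 → Σnom=120.320; wc +0.210/-0.210 → slack +1.830/-2.593; half-tol=0.210, Σhalf²=0.691442
  +J: nom +11.600 → Σnom=131.920; wc +0.260/-0.140 → slack +2.090/-2.733; half-tol=0.200, Σhalf²=0.731442
Nominal = 131.920. Worst-case = [131.920 - 2.733, 131.920 + 2.090] = [129.187, 134.010]. RSS = √0.731442 = 0.855.

nominal=131.920 wc=[129.187,134.010] rss=0.855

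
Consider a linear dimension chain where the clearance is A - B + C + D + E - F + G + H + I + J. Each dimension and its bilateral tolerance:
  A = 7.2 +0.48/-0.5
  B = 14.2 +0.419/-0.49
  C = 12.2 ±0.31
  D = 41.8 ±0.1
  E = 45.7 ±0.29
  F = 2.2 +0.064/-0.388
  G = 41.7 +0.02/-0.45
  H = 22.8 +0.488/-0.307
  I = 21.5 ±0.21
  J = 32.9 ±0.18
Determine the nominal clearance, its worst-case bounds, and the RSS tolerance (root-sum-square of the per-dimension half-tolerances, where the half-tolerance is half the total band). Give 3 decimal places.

Stack each dimension's contribution:
  +A: nom +7.200 → Σnom=7.200; wc +0.480/-0.500 → slack +0.480/-0.500; half-tol=0.490, Σhalf²=0.240100
  -B: nom -14.200 → Σnom=-7.000; wc +0.490/-0.419 → slack +0.970/-0.919; half-tol=0.455, Σhalf²=0.446670
  +C: nom +12.200 → Σnom=5.200; wc +0.310/-0.310 → slack +1.280/-1.229; half-tol=0.310, Σhalf²=0.542770
  +D: nom +41.800 → Σnom=47.000; wc +0.100/-0.100 → slack +1.380/-1.329; half-tol=0.100, Σhalf²=0.552770
  +E: nom +45.700 → Σnom=92.700; wc +0.290/-0.290 → slack +1.670/-1.619; half-tol=0.290, Σhalf²=0.636870
  -F: nom -2.200 → Σnom=90.500; wc +0.388/-0.064 → slack +2.058/-1.683; half-tol=0.226, Σhalf²=0.687946
  +G: nom +41.700 → Σnom=132.200; wc +0.020/-0.450 → slack +2.078/-2.133; half-tol=0.235, Σhalf²=0.743171
  +H: nom +22.800 → Σnom=155.000; wc +0.488/-0.307 → slack +2.566/-2.440; half-tol=0.397, Σhalf²=0.901177
  +I: nom +21.500 → Σnom=176.500; wc +0.210/-0.210 → slack +2.776/-2.650; half-tol=0.210, Σhalf²=0.945277
  +J: nom +32.900 → Σnom=209.400; wc +0.180/-0.180 → slack +2.956/-2.830; half-tol=0.180, Σhalf²=0.977677
Nominal = 209.400. Worst-case = [209.400 - 2.830, 209.400 + 2.956] = [206.570, 212.356]. RSS = √0.977677 = 0.989.

nominal=209.400 wc=[206.570,212.356] rss=0.989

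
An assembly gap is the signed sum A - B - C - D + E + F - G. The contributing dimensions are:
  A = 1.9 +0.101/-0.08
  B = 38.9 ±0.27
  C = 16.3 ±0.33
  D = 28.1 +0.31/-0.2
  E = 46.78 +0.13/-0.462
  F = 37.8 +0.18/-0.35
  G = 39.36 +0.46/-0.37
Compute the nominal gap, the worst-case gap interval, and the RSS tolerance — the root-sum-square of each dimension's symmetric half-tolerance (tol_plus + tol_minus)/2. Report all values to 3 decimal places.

Stack each dimension's contribution:
  +A: nom +1.900 → Σnom=1.900; wc +0.101/-0.080 → slack +0.101/-0.080; half-tol=0.090, Σhalf²=0.008190
  -B: nom -38.900 → Σnom=-37.000; wc +0.270/-0.270 → slack +0.371/-0.350; half-tol=0.270, Σhalf²=0.081090
  -C: nom -16.300 → Σnom=-53.300; wc +0.330/-0.330 → slack +0.701/-0.680; half-tol=0.330, Σhalf²=0.189990
  -D: nom -28.100 → Σnom=-81.400; wc +0.200/-0.310 → slack +0.901/-0.990; half-tol=0.255, Σhalf²=0.255015
  +E: nom +46.780 → Σnom=-34.620; wc +0.130/-0.462 → slack +1.031/-1.452; half-tol=0.296, Σhalf²=0.342631
  +F: nom +37.800 → Σnom=3.180; wc +0.180/-0.350 → slack +1.211/-1.802; half-tol=0.265, Σhalf²=0.412856
  -G: nom -39.360 → Σnom=-36.180; wc +0.370/-0.460 → slack +1.581/-2.262; half-tol=0.415, Σhalf²=0.585081
Nominal = -36.180. Worst-case = [-36.180 - 2.262, -36.180 + 1.581] = [-38.442, -34.599]. RSS = √0.585081 = 0.765.

nominal=-36.180 wc=[-38.442,-34.599] rss=0.765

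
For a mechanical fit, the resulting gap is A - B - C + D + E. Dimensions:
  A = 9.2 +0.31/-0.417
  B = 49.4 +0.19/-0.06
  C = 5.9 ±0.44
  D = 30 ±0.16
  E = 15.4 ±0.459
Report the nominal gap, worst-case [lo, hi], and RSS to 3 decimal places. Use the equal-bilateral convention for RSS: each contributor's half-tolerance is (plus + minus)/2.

Stack each dimension's contribution:
  +A: nom +9.200 → Σnom=9.200; wc +0.310/-0.417 → slack +0.310/-0.417; half-tol=0.363, Σhalf²=0.132132
  -B: nom -49.400 → Σnom=-40.200; wc +0.060/-0.190 → slack +0.370/-0.607; half-tol=0.125, Σhalf²=0.147757
  -C: nom -5.900 → Σnom=-46.100; wc +0.440/-0.440 → slack +0.810/-1.047; half-tol=0.440, Σhalf²=0.341357
  +D: nom +30.000 → Σnom=-16.100; wc +0.160/-0.160 → slack +0.970/-1.207; half-tol=0.160, Σhalf²=0.366957
  +E: nom +15.400 → Σnom=-0.700; wc +0.459/-0.459 → slack +1.429/-1.666; half-tol=0.459, Σhalf²=0.577638
Nominal = -0.700. Worst-case = [-0.700 - 1.666, -0.700 + 1.429] = [-2.366, 0.729]. RSS = √0.577638 = 0.760.

nominal=-0.700 wc=[-2.366,0.729] rss=0.760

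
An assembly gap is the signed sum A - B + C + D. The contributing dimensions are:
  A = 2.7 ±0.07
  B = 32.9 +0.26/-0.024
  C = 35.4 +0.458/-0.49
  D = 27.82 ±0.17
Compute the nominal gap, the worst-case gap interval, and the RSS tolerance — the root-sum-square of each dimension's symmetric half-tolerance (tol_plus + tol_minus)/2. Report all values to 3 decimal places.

nominal=33.020 wc=[32.030,33.742] rss=0.528

Stack each dimension's contribution:
  +A: nom +2.700 → Σnom=2.700; wc +0.070/-0.070 → slack +0.070/-0.070; half-tol=0.070, Σhalf²=0.004900
  -B: nom -32.900 → Σnom=-30.200; wc +0.024/-0.260 → slack +0.094/-0.330; half-tol=0.142, Σhalf²=0.025064
  +C: nom +35.400 → Σnom=5.200; wc +0.458/-0.490 → slack +0.552/-0.820; half-tol=0.474, Σhalf²=0.249740
  +D: nom +27.820 → Σnom=33.020; wc +0.170/-0.170 → slack +0.722/-0.990; half-tol=0.170, Σhalf²=0.278640
Nominal = 33.020. Worst-case = [33.020 - 0.990, 33.020 + 0.722] = [32.030, 33.742]. RSS = √0.278640 = 0.528.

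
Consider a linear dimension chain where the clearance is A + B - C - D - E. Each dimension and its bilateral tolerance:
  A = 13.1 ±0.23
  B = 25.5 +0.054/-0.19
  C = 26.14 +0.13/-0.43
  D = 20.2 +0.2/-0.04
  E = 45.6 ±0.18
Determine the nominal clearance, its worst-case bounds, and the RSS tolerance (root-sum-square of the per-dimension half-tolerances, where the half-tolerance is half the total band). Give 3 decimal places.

Stack each dimension's contribution:
  +A: nom +13.100 → Σnom=13.100; wc +0.230/-0.230 → slack +0.230/-0.230; half-tol=0.230, Σhalf²=0.052900
  +B: nom +25.500 → Σnom=38.600; wc +0.054/-0.190 → slack +0.284/-0.420; half-tol=0.122, Σhalf²=0.067784
  -C: nom -26.140 → Σnom=12.460; wc +0.430/-0.130 → slack +0.714/-0.550; half-tol=0.280, Σhalf²=0.146184
  -D: nom -20.200 → Σnom=-7.740; wc +0.040/-0.200 → slack +0.754/-0.750; half-tol=0.120, Σhalf²=0.160584
  -E: nom -45.600 → Σnom=-53.340; wc +0.180/-0.180 → slack +0.934/-0.930; half-tol=0.180, Σhalf²=0.192984
Nominal = -53.340. Worst-case = [-53.340 - 0.930, -53.340 + 0.934] = [-54.270, -52.406]. RSS = √0.192984 = 0.439.

nominal=-53.340 wc=[-54.270,-52.406] rss=0.439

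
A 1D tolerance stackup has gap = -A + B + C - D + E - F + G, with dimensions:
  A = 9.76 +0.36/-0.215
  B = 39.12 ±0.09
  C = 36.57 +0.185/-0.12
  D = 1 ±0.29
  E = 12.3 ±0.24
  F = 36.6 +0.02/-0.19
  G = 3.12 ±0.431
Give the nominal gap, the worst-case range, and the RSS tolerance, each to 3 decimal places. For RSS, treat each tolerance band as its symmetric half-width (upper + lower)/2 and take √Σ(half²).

Stack each dimension's contribution:
  -A: nom -9.760 → Σnom=-9.760; wc +0.215/-0.360 → slack +0.215/-0.360; half-tol=0.287, Σhalf²=0.082656
  +B: nom +39.120 → Σnom=29.360; wc +0.090/-0.090 → slack +0.305/-0.450; half-tol=0.090, Σhalf²=0.090756
  +C: nom +36.570 → Σnom=65.930; wc +0.185/-0.120 → slack +0.490/-0.570; half-tol=0.152, Σhalf²=0.114012
  -D: nom -1.000 → Σnom=64.930; wc +0.290/-0.290 → slack +0.780/-0.860; half-tol=0.290, Σhalf²=0.198112
  +E: nom +12.300 → Σnom=77.230; wc +0.240/-0.240 → slack +1.020/-1.100; half-tol=0.240, Σhalf²=0.255712
  -F: nom -36.600 → Σnom=40.630; wc +0.190/-0.020 → slack +1.210/-1.120; half-tol=0.105, Σhalf²=0.266737
  +G: nom +3.120 → Σnom=43.750; wc +0.431/-0.431 → slack +1.641/-1.551; half-tol=0.431, Σhalf²=0.452498
Nominal = 43.750. Worst-case = [43.750 - 1.551, 43.750 + 1.641] = [42.199, 45.391]. RSS = √0.452498 = 0.673.

nominal=43.750 wc=[42.199,45.391] rss=0.673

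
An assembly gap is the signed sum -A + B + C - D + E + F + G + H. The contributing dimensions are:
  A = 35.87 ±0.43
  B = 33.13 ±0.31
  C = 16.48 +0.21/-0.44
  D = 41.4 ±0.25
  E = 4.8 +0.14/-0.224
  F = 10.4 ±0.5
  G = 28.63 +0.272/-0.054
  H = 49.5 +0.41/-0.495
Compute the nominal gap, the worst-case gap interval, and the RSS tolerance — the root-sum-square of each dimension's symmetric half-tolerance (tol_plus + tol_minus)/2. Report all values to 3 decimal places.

nominal=65.670 wc=[62.967,68.192] rss=0.982

Stack each dimension's contribution:
  -A: nom -35.870 → Σnom=-35.870; wc +0.430/-0.430 → slack +0.430/-0.430; half-tol=0.430, Σhalf²=0.184900
  +B: nom +33.130 → Σnom=-2.740; wc +0.310/-0.310 → slack +0.740/-0.740; half-tol=0.310, Σhalf²=0.281000
  +C: nom +16.480 → Σnom=13.740; wc +0.210/-0.440 → slack +0.950/-1.180; half-tol=0.325, Σhalf²=0.386625
  -D: nom -41.400 → Σnom=-27.660; wc +0.250/-0.250 → slack +1.200/-1.430; half-tol=0.250, Σhalf²=0.449125
  +E: nom +4.800 → Σnom=-22.860; wc +0.140/-0.224 → slack +1.340/-1.654; half-tol=0.182, Σhalf²=0.482249
  +F: nom +10.400 → Σnom=-12.460; wc +0.500/-0.500 → slack +1.840/-2.154; half-tol=0.500, Σhalf²=0.732249
  +G: nom +28.630 → Σnom=16.170; wc +0.272/-0.054 → slack +2.112/-2.208; half-tol=0.163, Σhalf²=0.758818
  +H: nom +49.500 → Σnom=65.670; wc +0.410/-0.495 → slack +2.522/-2.703; half-tol=0.453, Σhalf²=0.963574
Nominal = 65.670. Worst-case = [65.670 - 2.703, 65.670 + 2.522] = [62.967, 68.192]. RSS = √0.963574 = 0.982.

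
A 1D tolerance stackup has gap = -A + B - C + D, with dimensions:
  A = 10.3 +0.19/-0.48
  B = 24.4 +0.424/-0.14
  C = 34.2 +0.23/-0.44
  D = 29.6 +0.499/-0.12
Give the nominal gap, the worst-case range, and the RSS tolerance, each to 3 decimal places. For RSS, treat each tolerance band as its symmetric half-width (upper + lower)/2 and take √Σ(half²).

Stack each dimension's contribution:
  -A: nom -10.300 → Σnom=-10.300; wc +0.480/-0.190 → slack +0.480/-0.190; half-tol=0.335, Σhalf²=0.112225
  +B: nom +24.400 → Σnom=14.100; wc +0.424/-0.140 → slack +0.904/-0.330; half-tol=0.282, Σhalf²=0.191749
  -C: nom -34.200 → Σnom=-20.100; wc +0.440/-0.230 → slack +1.344/-0.560; half-tol=0.335, Σhalf²=0.303974
  +D: nom +29.600 → Σnom=9.500; wc +0.499/-0.120 → slack +1.843/-0.680; half-tol=0.309, Σhalf²=0.399764
Nominal = 9.500. Worst-case = [9.500 - 0.680, 9.500 + 1.843] = [8.820, 11.343]. RSS = √0.399764 = 0.632.

nominal=9.500 wc=[8.820,11.343] rss=0.632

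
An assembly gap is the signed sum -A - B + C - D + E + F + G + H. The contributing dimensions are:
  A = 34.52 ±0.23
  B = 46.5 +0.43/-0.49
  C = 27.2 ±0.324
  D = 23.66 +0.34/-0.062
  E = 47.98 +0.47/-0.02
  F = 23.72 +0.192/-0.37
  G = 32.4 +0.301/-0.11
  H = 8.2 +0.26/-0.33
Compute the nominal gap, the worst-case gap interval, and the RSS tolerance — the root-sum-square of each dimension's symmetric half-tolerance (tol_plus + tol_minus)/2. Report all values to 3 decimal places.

Stack each dimension's contribution:
  -A: nom -34.520 → Σnom=-34.520; wc +0.230/-0.230 → slack +0.230/-0.230; half-tol=0.230, Σhalf²=0.052900
  -B: nom -46.500 → Σnom=-81.020; wc +0.490/-0.430 → slack +0.720/-0.660; half-tol=0.460, Σhalf²=0.264500
  +C: nom +27.200 → Σnom=-53.820; wc +0.324/-0.324 → slack +1.044/-0.984; half-tol=0.324, Σhalf²=0.369476
  -D: nom -23.660 → Σnom=-77.480; wc +0.062/-0.340 → slack +1.106/-1.324; half-tol=0.201, Σhalf²=0.409877
  +E: nom +47.980 → Σnom=-29.500; wc +0.470/-0.020 → slack +1.576/-1.344; half-tol=0.245, Σhalf²=0.469902
  +F: nom +23.720 → Σnom=-5.780; wc +0.192/-0.370 → slack +1.768/-1.714; half-tol=0.281, Σhalf²=0.548863
  +G: nom +32.400 → Σnom=26.620; wc +0.301/-0.110 → slack +2.069/-1.824; half-tol=0.205, Σhalf²=0.591093
  +H: nom +8.200 → Σnom=34.820; wc +0.260/-0.330 → slack +2.329/-2.154; half-tol=0.295, Σhalf²=0.678118
Nominal = 34.820. Worst-case = [34.820 - 2.154, 34.820 + 2.329] = [32.666, 37.149]. RSS = √0.678118 = 0.823.

nominal=34.820 wc=[32.666,37.149] rss=0.823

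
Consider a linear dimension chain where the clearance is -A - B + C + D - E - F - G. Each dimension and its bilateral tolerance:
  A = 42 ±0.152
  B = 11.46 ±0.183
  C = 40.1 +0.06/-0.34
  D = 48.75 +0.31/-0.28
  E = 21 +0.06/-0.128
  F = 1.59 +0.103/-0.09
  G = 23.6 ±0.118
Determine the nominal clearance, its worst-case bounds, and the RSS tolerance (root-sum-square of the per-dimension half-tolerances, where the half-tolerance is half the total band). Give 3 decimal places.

Stack each dimension's contribution:
  -A: nom -42.000 → Σnom=-42.000; wc +0.152/-0.152 → slack +0.152/-0.152; half-tol=0.152, Σhalf²=0.023104
  -B: nom -11.460 → Σnom=-53.460; wc +0.183/-0.183 → slack +0.335/-0.335; half-tol=0.183, Σhalf²=0.056593
  +C: nom +40.100 → Σnom=-13.360; wc +0.060/-0.340 → slack +0.395/-0.675; half-tol=0.200, Σhalf²=0.096593
  +D: nom +48.750 → Σnom=35.390; wc +0.310/-0.280 → slack +0.705/-0.955; half-tol=0.295, Σhalf²=0.183618
  -E: nom -21.000 → Σnom=14.390; wc +0.128/-0.060 → slack +0.833/-1.015; half-tol=0.094, Σhalf²=0.192454
  -F: nom -1.590 → Σnom=12.800; wc +0.090/-0.103 → slack +0.923/-1.118; half-tol=0.097, Σhalf²=0.201766
  -G: nom -23.600 → Σnom=-10.800; wc +0.118/-0.118 → slack +1.041/-1.236; half-tol=0.118, Σhalf²=0.215690
Nominal = -10.800. Worst-case = [-10.800 - 1.236, -10.800 + 1.041] = [-12.036, -9.759]. RSS = √0.215690 = 0.464.

nominal=-10.800 wc=[-12.036,-9.759] rss=0.464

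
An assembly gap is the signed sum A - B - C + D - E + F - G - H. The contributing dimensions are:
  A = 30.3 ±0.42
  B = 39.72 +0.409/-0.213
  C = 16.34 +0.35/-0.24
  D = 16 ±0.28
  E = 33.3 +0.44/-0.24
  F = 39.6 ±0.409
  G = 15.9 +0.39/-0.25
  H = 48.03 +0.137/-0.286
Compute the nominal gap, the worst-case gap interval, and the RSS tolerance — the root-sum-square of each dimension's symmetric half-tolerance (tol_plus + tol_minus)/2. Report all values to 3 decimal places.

nominal=-67.390 wc=[-70.225,-65.052] rss=0.932

Stack each dimension's contribution:
  +A: nom +30.300 → Σnom=30.300; wc +0.420/-0.420 → slack +0.420/-0.420; half-tol=0.420, Σhalf²=0.176400
  -B: nom -39.720 → Σnom=-9.420; wc +0.213/-0.409 → slack +0.633/-0.829; half-tol=0.311, Σhalf²=0.273121
  -C: nom -16.340 → Σnom=-25.760; wc +0.240/-0.350 → slack +0.873/-1.179; half-tol=0.295, Σhalf²=0.360146
  +D: nom +16.000 → Σnom=-9.760; wc +0.280/-0.280 → slack +1.153/-1.459; half-tol=0.280, Σhalf²=0.438546
  -E: nom -33.300 → Σnom=-43.060; wc +0.240/-0.440 → slack +1.393/-1.899; half-tol=0.340, Σhalf²=0.554146
  +F: nom +39.600 → Σnom=-3.460; wc +0.409/-0.409 → slack +1.802/-2.308; half-tol=0.409, Σhalf²=0.721427
  -G: nom -15.900 → Σnom=-19.360; wc +0.250/-0.390 → slack +2.052/-2.698; half-tol=0.320, Σhalf²=0.823827
  -H: nom -48.030 → Σnom=-67.390; wc +0.286/-0.137 → slack +2.338/-2.835; half-tol=0.211, Σhalf²=0.868559
Nominal = -67.390. Worst-case = [-67.390 - 2.835, -67.390 + 2.338] = [-70.225, -65.052]. RSS = √0.868559 = 0.932.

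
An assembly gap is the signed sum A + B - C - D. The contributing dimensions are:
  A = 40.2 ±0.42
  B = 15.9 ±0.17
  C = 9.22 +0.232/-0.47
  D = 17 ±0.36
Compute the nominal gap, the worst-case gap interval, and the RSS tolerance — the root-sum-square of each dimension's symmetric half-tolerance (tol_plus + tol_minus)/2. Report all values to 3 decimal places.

Stack each dimension's contribution:
  +A: nom +40.200 → Σnom=40.200; wc +0.420/-0.420 → slack +0.420/-0.420; half-tol=0.420, Σhalf²=0.176400
  +B: nom +15.900 → Σnom=56.100; wc +0.170/-0.170 → slack +0.590/-0.590; half-tol=0.170, Σhalf²=0.205300
  -C: nom -9.220 → Σnom=46.880; wc +0.470/-0.232 → slack +1.060/-0.822; half-tol=0.351, Σhalf²=0.328501
  -D: nom -17.000 → Σnom=29.880; wc +0.360/-0.360 → slack +1.420/-1.182; half-tol=0.360, Σhalf²=0.458101
Nominal = 29.880. Worst-case = [29.880 - 1.182, 29.880 + 1.420] = [28.698, 31.300]. RSS = √0.458101 = 0.677.

nominal=29.880 wc=[28.698,31.300] rss=0.677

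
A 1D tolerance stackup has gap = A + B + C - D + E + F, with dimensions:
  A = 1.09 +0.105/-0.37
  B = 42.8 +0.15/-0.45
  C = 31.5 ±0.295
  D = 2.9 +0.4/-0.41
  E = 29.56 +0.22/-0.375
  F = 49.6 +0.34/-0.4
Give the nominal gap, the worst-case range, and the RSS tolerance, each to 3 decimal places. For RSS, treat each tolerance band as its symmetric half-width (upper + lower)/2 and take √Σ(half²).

nominal=151.650 wc=[149.360,153.170] rss=0.789

Stack each dimension's contribution:
  +A: nom +1.090 → Σnom=1.090; wc +0.105/-0.370 → slack +0.105/-0.370; half-tol=0.237, Σhalf²=0.056406
  +B: nom +42.800 → Σnom=43.890; wc +0.150/-0.450 → slack +0.255/-0.820; half-tol=0.300, Σhalf²=0.146406
  +C: nom +31.500 → Σnom=75.390; wc +0.295/-0.295 → slack +0.550/-1.115; half-tol=0.295, Σhalf²=0.233431
  -D: nom -2.900 → Σnom=72.490; wc +0.410/-0.400 → slack +0.960/-1.515; half-tol=0.405, Σhalf²=0.397456
  +E: nom +29.560 → Σnom=102.050; wc +0.220/-0.375 → slack +1.180/-1.890; half-tol=0.297, Σhalf²=0.485963
  +F: nom +49.600 → Σnom=151.650; wc +0.340/-0.400 → slack +1.520/-2.290; half-tol=0.370, Σhalf²=0.622862
Nominal = 151.650. Worst-case = [151.650 - 2.290, 151.650 + 1.520] = [149.360, 153.170]. RSS = √0.622862 = 0.789.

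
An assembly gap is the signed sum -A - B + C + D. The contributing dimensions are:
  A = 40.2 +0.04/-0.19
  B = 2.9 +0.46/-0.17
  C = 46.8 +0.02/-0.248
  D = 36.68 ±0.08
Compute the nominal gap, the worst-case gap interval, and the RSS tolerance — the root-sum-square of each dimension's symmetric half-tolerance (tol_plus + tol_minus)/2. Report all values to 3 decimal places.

nominal=40.380 wc=[39.552,40.840] rss=0.370

Stack each dimension's contribution:
  -A: nom -40.200 → Σnom=-40.200; wc +0.190/-0.040 → slack +0.190/-0.040; half-tol=0.115, Σhalf²=0.013225
  -B: nom -2.900 → Σnom=-43.100; wc +0.170/-0.460 → slack +0.360/-0.500; half-tol=0.315, Σhalf²=0.112450
  +C: nom +46.800 → Σnom=3.700; wc +0.020/-0.248 → slack +0.380/-0.748; half-tol=0.134, Σhalf²=0.130406
  +D: nom +36.680 → Σnom=40.380; wc +0.080/-0.080 → slack +0.460/-0.828; half-tol=0.080, Σhalf²=0.136806
Nominal = 40.380. Worst-case = [40.380 - 0.828, 40.380 + 0.460] = [39.552, 40.840]. RSS = √0.136806 = 0.370.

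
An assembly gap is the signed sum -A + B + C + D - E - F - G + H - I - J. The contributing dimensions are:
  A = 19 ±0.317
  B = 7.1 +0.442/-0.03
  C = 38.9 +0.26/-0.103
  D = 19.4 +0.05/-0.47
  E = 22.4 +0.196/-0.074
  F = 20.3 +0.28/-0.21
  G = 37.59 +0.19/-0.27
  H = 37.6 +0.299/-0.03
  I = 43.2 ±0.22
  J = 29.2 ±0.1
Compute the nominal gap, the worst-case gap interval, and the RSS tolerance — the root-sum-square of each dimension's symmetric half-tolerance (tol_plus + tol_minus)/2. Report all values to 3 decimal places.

Stack each dimension's contribution:
  -A: nom -19.000 → Σnom=-19.000; wc +0.317/-0.317 → slack +0.317/-0.317; half-tol=0.317, Σhalf²=0.100489
  +B: nom +7.100 → Σnom=-11.900; wc +0.442/-0.030 → slack +0.759/-0.347; half-tol=0.236, Σhalf²=0.156185
  +C: nom +38.900 → Σnom=27.000; wc +0.260/-0.103 → slack +1.019/-0.450; half-tol=0.181, Σhalf²=0.189127
  +D: nom +19.400 → Σnom=46.400; wc +0.050/-0.470 → slack +1.069/-0.920; half-tol=0.260, Σhalf²=0.256727
  -E: nom -22.400 → Σnom=24.000; wc +0.074/-0.196 → slack +1.143/-1.116; half-tol=0.135, Σhalf²=0.274952
  -F: nom -20.300 → Σnom=3.700; wc +0.210/-0.280 → slack +1.353/-1.396; half-tol=0.245, Σhalf²=0.334977
  -G: nom -37.590 → Σnom=-33.890; wc +0.270/-0.190 → slack +1.623/-1.586; half-tol=0.230, Σhalf²=0.387877
  +H: nom +37.600 → Σnom=3.710; wc +0.299/-0.030 → slack +1.922/-1.616; half-tol=0.164, Σhalf²=0.414938
  -I: nom -43.200 → Σnom=-39.490; wc +0.220/-0.220 → slack +2.142/-1.836; half-tol=0.220, Σhalf²=0.463338
  -J: nom -29.200 → Σnom=-68.690; wc +0.100/-0.100 → slack +2.242/-1.936; half-tol=0.100, Σhalf²=0.473338
Nominal = -68.690. Worst-case = [-68.690 - 1.936, -68.690 + 2.242] = [-70.626, -66.448]. RSS = √0.473338 = 0.688.

nominal=-68.690 wc=[-70.626,-66.448] rss=0.688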